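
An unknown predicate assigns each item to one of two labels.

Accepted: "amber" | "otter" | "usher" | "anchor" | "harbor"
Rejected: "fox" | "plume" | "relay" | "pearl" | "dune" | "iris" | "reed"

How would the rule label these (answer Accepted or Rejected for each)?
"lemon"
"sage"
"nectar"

Rejected, Rejected, Accepted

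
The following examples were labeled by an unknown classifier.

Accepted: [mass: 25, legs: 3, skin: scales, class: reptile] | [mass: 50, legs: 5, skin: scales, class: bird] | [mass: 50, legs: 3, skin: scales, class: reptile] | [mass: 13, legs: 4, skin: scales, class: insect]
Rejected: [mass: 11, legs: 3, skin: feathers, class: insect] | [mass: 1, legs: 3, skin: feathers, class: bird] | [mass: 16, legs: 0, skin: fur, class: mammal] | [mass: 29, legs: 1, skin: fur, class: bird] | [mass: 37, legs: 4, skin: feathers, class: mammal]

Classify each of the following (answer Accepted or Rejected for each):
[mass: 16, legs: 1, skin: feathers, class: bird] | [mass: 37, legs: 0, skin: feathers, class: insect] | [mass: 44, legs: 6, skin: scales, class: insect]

Rejected, Rejected, Accepted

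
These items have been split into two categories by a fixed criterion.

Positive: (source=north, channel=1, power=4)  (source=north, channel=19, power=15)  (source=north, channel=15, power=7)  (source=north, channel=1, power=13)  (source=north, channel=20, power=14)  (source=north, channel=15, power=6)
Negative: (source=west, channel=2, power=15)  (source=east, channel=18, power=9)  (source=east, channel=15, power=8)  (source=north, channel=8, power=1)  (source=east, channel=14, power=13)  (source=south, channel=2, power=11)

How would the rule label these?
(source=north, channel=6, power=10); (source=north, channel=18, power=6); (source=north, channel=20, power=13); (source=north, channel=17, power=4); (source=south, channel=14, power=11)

All 'Positive' examples share one property — source is north AND power ≥ 4 — and every 'Negative' example lacks it.
(source=north, channel=6, power=10) — source is north, power = 10, hence Positive. (source=north, channel=18, power=6) — source is north, power = 6, hence Positive. (source=north, channel=20, power=13) — source is north, power = 13, hence Positive. (source=north, channel=17, power=4) — source is north, power = 4, hence Positive. (source=south, channel=14, power=11) — source is south, power = 11, hence Negative.

Positive, Positive, Positive, Positive, Negative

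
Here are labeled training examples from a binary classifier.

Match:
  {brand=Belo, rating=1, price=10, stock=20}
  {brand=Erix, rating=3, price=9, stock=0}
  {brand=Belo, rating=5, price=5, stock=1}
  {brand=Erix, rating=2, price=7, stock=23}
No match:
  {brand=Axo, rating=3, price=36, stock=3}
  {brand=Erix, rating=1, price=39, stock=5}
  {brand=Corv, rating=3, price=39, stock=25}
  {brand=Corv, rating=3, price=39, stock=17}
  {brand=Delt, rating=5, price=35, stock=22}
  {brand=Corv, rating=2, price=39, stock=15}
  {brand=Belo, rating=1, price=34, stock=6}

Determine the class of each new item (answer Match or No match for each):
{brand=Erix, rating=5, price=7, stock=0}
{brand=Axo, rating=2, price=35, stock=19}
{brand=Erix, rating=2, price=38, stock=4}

The rule appears to be: price ≤ 10.
{brand=Erix, rating=5, price=7, stock=0} — price = 7, hence Match. {brand=Axo, rating=2, price=35, stock=19} — price = 35, hence No match. {brand=Erix, rating=2, price=38, stock=4} — price = 38, hence No match.

Match, No match, No match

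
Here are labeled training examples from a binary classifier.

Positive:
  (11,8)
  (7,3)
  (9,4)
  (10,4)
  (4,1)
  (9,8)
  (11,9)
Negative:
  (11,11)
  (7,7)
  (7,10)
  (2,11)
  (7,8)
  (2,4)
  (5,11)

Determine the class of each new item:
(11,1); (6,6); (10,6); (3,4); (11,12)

Positive, Negative, Positive, Negative, Negative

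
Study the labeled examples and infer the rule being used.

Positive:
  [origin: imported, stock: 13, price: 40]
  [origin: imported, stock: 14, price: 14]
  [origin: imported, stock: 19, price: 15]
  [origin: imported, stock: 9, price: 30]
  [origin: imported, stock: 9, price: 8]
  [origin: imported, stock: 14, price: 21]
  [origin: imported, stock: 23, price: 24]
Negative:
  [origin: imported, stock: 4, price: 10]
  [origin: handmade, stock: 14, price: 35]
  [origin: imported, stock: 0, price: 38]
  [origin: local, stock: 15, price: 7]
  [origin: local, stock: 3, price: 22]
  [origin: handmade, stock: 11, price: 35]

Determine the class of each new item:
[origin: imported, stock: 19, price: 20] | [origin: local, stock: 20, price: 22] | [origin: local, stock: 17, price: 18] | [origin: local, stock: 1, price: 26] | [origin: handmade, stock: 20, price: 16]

A rule that fits every label: origin is imported AND stock ≥ 9 — true of each 'Positive' example, false of each 'Negative' one.
[origin: imported, stock: 19, price: 20]: Positive (origin is imported, stock = 19). [origin: local, stock: 20, price: 22]: Negative (origin is local, stock = 20). [origin: local, stock: 17, price: 18]: Negative (origin is local, stock = 17). [origin: local, stock: 1, price: 26]: Negative (origin is local, stock = 1). [origin: handmade, stock: 20, price: 16]: Negative (origin is handmade, stock = 20).

Positive, Negative, Negative, Negative, Negative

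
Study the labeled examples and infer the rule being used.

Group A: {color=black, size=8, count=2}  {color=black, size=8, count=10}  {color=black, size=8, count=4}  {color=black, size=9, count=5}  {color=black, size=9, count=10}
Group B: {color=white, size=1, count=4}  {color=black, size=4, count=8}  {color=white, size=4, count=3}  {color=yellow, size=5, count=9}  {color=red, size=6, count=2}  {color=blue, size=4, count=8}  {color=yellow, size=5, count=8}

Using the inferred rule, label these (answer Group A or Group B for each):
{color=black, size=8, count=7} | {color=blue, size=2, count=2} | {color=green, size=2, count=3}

Group A, Group B, Group B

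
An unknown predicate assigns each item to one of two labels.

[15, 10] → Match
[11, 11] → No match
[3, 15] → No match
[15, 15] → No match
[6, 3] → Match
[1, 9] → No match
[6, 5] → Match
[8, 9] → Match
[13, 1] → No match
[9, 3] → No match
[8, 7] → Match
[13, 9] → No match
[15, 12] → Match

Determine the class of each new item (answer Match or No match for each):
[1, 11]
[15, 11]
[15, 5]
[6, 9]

A rule that fits every label: sum is odd — true of each 'Match' example, false of each 'No match' one.
[1, 11]: No match (1+11 = 12). [15, 11]: No match (15+11 = 26). [15, 5]: No match (15+5 = 20). [6, 9]: Match (6+9 = 15).

No match, No match, No match, Match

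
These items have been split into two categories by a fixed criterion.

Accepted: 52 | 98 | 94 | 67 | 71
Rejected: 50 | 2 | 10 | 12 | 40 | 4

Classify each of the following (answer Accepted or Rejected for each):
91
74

Rule: at least 52. This holds for each 'Accepted' example and fails for each 'Rejected' one.

Accepted, Accepted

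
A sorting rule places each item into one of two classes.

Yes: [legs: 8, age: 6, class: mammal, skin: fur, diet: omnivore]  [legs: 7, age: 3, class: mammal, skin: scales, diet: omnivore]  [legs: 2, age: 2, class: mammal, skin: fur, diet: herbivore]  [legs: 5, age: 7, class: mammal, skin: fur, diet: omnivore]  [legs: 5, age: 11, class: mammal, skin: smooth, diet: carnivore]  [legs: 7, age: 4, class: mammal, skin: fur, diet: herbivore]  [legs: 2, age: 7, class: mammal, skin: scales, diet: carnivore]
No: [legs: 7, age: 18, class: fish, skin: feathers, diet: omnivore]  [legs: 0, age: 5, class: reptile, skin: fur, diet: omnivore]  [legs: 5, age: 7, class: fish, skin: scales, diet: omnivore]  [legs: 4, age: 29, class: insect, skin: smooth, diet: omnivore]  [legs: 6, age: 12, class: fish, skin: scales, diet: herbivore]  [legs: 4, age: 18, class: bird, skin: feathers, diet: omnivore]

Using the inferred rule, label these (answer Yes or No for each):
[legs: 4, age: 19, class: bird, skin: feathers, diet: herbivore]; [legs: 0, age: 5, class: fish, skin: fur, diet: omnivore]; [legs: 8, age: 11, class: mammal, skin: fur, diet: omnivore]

No, No, Yes

The rule appears to be: class is mammal.
[legs: 4, age: 19, class: bird, skin: feathers, diet: herbivore]: No (class is bird).
[legs: 0, age: 5, class: fish, skin: fur, diet: omnivore]: No (class is fish).
[legs: 8, age: 11, class: mammal, skin: fur, diet: omnivore]: Yes (class is mammal).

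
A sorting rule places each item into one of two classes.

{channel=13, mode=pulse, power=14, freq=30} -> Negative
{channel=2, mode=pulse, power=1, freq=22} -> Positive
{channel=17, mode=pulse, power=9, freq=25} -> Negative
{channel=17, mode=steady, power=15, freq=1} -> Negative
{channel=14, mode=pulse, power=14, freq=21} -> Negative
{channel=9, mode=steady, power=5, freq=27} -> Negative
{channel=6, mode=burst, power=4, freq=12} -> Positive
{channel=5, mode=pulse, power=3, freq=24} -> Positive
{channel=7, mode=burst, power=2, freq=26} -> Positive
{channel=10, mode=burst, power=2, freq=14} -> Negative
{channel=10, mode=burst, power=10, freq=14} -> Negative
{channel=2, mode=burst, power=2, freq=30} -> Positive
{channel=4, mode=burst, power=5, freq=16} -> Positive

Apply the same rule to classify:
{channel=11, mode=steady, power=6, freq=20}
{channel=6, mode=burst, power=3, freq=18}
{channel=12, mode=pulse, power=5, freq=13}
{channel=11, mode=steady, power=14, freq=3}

Negative, Positive, Negative, Negative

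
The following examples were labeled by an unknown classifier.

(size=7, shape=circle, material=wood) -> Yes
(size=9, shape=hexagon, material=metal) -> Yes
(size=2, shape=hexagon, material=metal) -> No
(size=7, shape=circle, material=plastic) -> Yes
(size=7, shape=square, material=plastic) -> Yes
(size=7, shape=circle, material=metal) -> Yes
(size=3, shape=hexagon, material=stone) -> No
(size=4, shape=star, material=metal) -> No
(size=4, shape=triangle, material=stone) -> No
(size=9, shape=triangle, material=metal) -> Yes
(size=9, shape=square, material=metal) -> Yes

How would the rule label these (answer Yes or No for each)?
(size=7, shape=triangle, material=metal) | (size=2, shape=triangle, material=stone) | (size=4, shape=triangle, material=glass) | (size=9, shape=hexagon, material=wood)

Yes, No, No, Yes

A rule that fits every label: size ≥ 7 — true of each 'Yes' example, false of each 'No' one.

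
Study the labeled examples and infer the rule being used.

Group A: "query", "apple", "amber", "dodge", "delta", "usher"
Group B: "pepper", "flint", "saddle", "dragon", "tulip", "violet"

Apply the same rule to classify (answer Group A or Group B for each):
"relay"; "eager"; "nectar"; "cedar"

The classifier is using: odd length AND contains 'e'.
Group A: "relay", since length 5, has 'e'.
Group A: "eager", since length 5, has 'e'.
Group B: "nectar", since length 6, has 'e'.
Group A: "cedar", since length 5, has 'e'.

Group A, Group A, Group B, Group A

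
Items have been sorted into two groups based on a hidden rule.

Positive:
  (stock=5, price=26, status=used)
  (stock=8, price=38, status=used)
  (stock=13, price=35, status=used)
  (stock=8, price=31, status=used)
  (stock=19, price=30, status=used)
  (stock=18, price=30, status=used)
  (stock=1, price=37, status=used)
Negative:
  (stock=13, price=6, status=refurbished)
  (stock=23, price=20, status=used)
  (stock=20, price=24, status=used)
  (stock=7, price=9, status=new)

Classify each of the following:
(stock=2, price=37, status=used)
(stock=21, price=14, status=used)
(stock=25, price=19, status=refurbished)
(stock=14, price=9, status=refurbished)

Positive, Negative, Negative, Negative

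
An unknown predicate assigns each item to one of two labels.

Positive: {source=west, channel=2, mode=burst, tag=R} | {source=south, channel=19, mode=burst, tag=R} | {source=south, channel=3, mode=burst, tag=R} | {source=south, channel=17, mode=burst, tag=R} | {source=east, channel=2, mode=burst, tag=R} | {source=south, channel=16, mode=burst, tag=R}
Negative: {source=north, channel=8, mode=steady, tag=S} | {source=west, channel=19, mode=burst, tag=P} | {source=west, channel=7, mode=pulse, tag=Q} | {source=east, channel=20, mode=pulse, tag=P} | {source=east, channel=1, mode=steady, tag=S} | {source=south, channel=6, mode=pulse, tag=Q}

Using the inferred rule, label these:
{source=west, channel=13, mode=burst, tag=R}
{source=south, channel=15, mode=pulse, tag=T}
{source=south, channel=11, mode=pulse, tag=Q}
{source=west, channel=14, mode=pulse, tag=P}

Positive, Negative, Negative, Negative

The distinguishing property — tag is R — holds for all the 'Positive' cases and none of the 'Negative' cases.
{source=west, channel=13, mode=burst, tag=R} — tag is R, hence Positive. {source=south, channel=15, mode=pulse, tag=T} — tag is T, hence Negative. {source=south, channel=11, mode=pulse, tag=Q} — tag is Q, hence Negative. {source=west, channel=14, mode=pulse, tag=P} — tag is P, hence Negative.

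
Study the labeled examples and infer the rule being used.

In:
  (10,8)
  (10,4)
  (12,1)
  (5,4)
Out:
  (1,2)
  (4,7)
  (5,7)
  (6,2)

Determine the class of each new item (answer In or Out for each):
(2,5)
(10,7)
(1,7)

Out, In, Out

The common property of the 'In' items is: first > second AND sum ≥ 9. No 'Out' item has it.
(2,5): Out (2 < 5, 2+5 = 7).
(10,7): In (10 > 7, 10+7 = 17).
(1,7): Out (1 < 7, 1+7 = 8).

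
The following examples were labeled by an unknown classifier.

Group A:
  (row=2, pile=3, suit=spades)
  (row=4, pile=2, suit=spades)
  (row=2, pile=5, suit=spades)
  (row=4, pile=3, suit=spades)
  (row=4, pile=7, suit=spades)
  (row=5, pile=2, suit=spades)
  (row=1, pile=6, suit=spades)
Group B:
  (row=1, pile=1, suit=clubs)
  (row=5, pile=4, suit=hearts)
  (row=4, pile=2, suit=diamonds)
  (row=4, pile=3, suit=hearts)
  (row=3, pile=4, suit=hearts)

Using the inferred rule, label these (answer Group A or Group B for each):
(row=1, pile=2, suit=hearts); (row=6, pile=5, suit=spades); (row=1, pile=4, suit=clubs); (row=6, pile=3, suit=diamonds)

Looking at the examples, the only property every 'Group A' case has and every 'Group B' case lacks is: suit is spades.
(row=1, pile=2, suit=hearts): Group B (suit is hearts).
(row=6, pile=5, suit=spades): Group A (suit is spades).
(row=1, pile=4, suit=clubs): Group B (suit is clubs).
(row=6, pile=3, suit=diamonds): Group B (suit is diamonds).

Group B, Group A, Group B, Group B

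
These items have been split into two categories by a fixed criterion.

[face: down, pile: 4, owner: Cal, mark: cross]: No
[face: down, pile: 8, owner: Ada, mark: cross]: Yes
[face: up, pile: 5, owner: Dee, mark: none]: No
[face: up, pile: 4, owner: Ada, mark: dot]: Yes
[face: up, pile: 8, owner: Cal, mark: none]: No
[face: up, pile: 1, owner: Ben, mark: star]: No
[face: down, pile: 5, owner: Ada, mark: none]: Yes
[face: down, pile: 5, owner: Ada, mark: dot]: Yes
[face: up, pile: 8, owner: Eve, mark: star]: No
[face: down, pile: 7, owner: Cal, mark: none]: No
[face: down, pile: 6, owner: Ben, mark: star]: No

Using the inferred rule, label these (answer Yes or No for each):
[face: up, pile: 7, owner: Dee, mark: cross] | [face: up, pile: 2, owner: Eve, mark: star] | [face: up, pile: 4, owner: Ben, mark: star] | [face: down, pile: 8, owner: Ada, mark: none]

No, No, No, Yes

The distinguishing property — owner is Ada — holds for all the 'Yes' cases and none of the 'No' cases.
[face: up, pile: 7, owner: Dee, mark: cross]: No (owner is Dee). [face: up, pile: 2, owner: Eve, mark: star]: No (owner is Eve). [face: up, pile: 4, owner: Ben, mark: star]: No (owner is Ben). [face: down, pile: 8, owner: Ada, mark: none]: Yes (owner is Ada).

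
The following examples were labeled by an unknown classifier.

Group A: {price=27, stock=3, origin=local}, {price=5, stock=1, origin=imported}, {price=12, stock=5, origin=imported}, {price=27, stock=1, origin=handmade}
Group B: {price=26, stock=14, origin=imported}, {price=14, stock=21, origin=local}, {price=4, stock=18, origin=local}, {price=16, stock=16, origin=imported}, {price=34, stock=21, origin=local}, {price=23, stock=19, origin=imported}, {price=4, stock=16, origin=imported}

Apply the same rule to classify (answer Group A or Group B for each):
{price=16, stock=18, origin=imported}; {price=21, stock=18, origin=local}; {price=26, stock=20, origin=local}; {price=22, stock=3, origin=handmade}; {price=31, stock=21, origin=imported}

Group B, Group B, Group B, Group A, Group B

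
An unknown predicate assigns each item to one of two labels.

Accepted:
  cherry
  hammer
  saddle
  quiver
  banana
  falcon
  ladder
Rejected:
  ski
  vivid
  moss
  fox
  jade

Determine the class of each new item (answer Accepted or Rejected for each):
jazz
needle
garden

The common property of the 'Accepted' items is: length 6. No 'Rejected' item has it.
jazz: Rejected (length 4). needle: Accepted (length 6). garden: Accepted (length 6).

Rejected, Accepted, Accepted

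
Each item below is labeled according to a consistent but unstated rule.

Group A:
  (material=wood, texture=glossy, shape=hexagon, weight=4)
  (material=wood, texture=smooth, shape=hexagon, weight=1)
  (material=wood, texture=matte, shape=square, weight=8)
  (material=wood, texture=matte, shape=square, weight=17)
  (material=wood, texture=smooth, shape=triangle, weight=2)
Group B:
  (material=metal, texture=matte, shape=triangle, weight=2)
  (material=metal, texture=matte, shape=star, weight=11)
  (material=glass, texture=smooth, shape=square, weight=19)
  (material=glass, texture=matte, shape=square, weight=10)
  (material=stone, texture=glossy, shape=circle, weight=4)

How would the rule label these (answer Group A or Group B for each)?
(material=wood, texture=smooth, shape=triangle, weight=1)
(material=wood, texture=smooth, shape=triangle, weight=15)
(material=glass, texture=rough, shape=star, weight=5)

'Group A' ⟺ material is wood.
(material=wood, texture=smooth, shape=triangle, weight=1) → material is wood → Group A.
(material=wood, texture=smooth, shape=triangle, weight=15) → material is wood → Group A.
(material=glass, texture=rough, shape=star, weight=5) → material is glass → Group B.

Group A, Group A, Group B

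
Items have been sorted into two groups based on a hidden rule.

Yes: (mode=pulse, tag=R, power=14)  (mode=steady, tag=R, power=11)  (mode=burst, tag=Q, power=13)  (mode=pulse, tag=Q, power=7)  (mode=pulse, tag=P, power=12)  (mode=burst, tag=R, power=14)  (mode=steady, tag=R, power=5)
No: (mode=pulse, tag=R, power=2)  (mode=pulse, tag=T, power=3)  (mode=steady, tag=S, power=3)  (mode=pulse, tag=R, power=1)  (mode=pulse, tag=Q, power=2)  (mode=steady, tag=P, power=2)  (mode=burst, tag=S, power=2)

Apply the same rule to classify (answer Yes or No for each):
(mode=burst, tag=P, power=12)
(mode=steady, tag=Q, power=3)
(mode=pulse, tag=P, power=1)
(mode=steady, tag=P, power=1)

Yes, No, No, No

The classifier is using: power ≥ 5.
Yes: (mode=burst, tag=P, power=12), since power = 12. No: (mode=steady, tag=Q, power=3), since power = 3. No: (mode=pulse, tag=P, power=1), since power = 1. No: (mode=steady, tag=P, power=1), since power = 1.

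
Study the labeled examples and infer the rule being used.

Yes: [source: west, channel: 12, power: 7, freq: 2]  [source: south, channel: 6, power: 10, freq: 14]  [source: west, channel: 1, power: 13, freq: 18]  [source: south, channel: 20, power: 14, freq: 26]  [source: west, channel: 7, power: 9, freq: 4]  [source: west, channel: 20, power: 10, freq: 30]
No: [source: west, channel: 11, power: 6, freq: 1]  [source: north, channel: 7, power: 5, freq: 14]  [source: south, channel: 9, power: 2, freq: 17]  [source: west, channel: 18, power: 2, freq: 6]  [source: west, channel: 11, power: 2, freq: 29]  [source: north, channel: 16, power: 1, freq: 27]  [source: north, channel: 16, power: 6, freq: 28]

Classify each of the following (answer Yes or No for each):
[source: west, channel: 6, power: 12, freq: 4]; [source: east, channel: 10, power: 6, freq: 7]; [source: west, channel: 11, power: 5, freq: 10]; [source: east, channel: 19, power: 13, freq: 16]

The rule appears to be: power ≥ 7.
Yes: [source: west, channel: 6, power: 12, freq: 4], since power = 12. No: [source: east, channel: 10, power: 6, freq: 7], since power = 6. No: [source: west, channel: 11, power: 5, freq: 10], since power = 5. Yes: [source: east, channel: 19, power: 13, freq: 16], since power = 13.

Yes, No, No, Yes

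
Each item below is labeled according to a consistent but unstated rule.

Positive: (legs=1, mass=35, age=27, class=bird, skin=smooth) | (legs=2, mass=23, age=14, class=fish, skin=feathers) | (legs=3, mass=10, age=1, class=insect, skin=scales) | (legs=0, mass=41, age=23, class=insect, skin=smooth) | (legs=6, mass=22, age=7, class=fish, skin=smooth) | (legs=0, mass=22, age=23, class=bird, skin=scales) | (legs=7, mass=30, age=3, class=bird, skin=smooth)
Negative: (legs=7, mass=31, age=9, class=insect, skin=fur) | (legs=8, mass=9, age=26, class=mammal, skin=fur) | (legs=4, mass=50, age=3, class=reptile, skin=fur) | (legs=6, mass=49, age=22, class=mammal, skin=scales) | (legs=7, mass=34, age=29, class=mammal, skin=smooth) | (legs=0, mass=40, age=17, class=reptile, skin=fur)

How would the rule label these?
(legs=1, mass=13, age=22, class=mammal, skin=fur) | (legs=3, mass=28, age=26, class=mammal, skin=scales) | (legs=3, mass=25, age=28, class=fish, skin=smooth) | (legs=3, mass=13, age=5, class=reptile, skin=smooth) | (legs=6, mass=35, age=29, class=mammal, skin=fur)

Rule: class is not mammal AND skin is not fur. This holds for each 'Positive' example and fails for each 'Negative' one.
(legs=1, mass=13, age=22, class=mammal, skin=fur): class is mammal, skin is fur, fails this test → Negative.
(legs=3, mass=28, age=26, class=mammal, skin=scales): class is mammal, skin is scales, fails this test → Negative.
(legs=3, mass=25, age=28, class=fish, skin=smooth): class is fish, skin is smooth, meets the rule → Positive.
(legs=3, mass=13, age=5, class=reptile, skin=smooth): class is reptile, skin is smooth, meets the rule → Positive.
(legs=6, mass=35, age=29, class=mammal, skin=fur): class is mammal, skin is fur, fails this test → Negative.

Negative, Negative, Positive, Positive, Negative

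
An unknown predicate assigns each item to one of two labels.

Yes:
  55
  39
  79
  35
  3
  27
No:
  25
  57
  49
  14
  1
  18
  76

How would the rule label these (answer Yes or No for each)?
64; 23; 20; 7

The pattern is that an item is 'Yes' exactly when: ≡ 3 (mod 4).
64: No (64 mod 4 = 0). 23: Yes (23 mod 4 = 3). 20: No (20 mod 4 = 0). 7: Yes (7 mod 4 = 3).

No, Yes, No, Yes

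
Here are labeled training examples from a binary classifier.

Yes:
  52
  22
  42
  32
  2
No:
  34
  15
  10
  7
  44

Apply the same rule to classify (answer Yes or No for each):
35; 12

No, Yes

Comparing the two groups points to one rule — ends in digit 2.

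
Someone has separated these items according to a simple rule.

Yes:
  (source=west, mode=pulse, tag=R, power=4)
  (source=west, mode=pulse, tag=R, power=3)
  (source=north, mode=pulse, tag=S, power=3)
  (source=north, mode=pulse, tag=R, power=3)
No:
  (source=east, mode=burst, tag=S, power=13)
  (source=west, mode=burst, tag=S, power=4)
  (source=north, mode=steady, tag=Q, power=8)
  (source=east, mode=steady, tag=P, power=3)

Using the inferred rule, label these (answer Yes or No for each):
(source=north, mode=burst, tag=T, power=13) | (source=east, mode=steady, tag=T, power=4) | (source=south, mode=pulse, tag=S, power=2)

The pattern is that an item is 'Yes' exactly when: mode is pulse.
(source=north, mode=burst, tag=T, power=13): No (mode is burst).
(source=east, mode=steady, tag=T, power=4): No (mode is steady).
(source=south, mode=pulse, tag=S, power=2): Yes (mode is pulse).

No, No, Yes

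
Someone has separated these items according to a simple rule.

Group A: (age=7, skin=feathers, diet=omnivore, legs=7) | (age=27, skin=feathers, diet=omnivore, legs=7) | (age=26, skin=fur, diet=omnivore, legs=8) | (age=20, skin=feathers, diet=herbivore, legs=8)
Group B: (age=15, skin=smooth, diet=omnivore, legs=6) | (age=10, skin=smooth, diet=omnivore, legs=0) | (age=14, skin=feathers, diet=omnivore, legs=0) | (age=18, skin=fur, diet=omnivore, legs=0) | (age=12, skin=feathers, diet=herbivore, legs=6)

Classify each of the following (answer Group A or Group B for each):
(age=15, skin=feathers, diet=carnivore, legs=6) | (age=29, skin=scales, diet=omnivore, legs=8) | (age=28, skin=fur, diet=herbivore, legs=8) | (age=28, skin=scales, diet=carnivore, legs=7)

Group B, Group A, Group A, Group A

The rule appears to be: legs ≥ 7.
(age=15, skin=feathers, diet=carnivore, legs=6) → legs = 6 → Group B.
(age=29, skin=scales, diet=omnivore, legs=8) → legs = 8 → Group A.
(age=28, skin=fur, diet=herbivore, legs=8) → legs = 8 → Group A.
(age=28, skin=scales, diet=carnivore, legs=7) → legs = 7 → Group A.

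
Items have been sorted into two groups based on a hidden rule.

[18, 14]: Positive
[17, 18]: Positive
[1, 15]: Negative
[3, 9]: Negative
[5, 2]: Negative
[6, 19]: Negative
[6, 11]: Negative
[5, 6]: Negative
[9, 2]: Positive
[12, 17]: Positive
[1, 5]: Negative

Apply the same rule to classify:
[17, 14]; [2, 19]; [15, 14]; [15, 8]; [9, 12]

Positive, Negative, Positive, Positive, Positive

A rule that fits every label: first ≥ 9 — true of each 'Positive' example, false of each 'Negative' one.
[17, 14] — first 17, hence Positive.
[2, 19] — first 2, hence Negative.
[15, 14] — first 15, hence Positive.
[15, 8] — first 15, hence Positive.
[9, 12] — first 9, hence Positive.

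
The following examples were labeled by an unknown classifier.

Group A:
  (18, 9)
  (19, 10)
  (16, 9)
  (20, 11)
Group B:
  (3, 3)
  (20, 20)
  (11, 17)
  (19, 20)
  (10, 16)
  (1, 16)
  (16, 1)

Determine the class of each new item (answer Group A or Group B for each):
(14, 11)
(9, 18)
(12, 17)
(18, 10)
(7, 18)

Group A, Group B, Group B, Group A, Group B

The rule appears to be: first > second AND sum ≥ 25.
(14, 11) — 14 > 11, 14+11 = 25, hence Group A.
(9, 18) — 9 < 18, 9+18 = 27, hence Group B.
(12, 17) — 12 < 17, 12+17 = 29, hence Group B.
(18, 10) — 18 > 10, 18+10 = 28, hence Group A.
(7, 18) — 7 < 18, 7+18 = 25, hence Group B.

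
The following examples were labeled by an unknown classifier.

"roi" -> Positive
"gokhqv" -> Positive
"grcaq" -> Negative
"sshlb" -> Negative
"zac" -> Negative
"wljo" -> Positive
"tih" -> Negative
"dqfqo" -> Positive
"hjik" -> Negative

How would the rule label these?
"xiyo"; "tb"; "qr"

Positive, Negative, Negative

The classifier is using: contains 'o'.
"xiyo": has 'o', meets the rule → Positive.
"tb": no 'o', does not satisfy this → Negative.
"qr": no 'o', does not satisfy this → Negative.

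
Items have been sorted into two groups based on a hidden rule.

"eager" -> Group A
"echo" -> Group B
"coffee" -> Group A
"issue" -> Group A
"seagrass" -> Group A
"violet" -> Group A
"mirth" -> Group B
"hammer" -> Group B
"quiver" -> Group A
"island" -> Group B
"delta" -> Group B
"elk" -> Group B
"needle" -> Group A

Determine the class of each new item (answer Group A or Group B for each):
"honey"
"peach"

Group B, Group B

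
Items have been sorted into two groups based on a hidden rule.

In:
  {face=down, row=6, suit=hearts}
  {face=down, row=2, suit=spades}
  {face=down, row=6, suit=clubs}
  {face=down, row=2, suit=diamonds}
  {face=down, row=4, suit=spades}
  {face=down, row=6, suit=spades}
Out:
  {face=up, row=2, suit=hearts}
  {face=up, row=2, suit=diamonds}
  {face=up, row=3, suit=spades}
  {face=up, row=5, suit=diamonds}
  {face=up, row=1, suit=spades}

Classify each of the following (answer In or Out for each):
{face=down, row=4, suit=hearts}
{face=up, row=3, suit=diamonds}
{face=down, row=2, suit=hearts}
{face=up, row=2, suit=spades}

In, Out, In, Out

Rule: face is down. This holds for each 'In' example and fails for each 'Out' one.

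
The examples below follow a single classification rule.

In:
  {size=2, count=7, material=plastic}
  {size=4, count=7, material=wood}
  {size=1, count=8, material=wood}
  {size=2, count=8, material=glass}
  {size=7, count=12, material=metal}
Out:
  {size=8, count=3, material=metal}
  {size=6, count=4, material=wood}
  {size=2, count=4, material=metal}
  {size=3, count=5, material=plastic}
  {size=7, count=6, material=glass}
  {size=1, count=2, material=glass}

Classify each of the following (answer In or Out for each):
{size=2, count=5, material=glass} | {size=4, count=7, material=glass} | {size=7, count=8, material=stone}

Out, In, In

The common property of the 'In' items is: count ≥ 7. No 'Out' item has it.
{size=2, count=5, material=glass}: count = 5 — doesn't match, so Out. {size=4, count=7, material=glass}: count = 7 — passes, so In. {size=7, count=8, material=stone}: count = 8 — passes, so In.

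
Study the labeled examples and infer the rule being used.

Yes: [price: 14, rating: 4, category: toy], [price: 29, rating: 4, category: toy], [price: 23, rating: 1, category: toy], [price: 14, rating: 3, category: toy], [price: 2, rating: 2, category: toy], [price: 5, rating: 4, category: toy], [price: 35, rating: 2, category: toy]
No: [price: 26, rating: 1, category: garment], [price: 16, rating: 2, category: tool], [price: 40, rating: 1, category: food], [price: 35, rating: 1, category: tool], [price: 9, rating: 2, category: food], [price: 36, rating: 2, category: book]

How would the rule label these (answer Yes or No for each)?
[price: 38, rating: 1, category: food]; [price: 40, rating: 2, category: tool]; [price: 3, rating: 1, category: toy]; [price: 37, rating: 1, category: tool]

The rule appears to be: category is toy.
[price: 38, rating: 1, category: food] — category is food, hence No.
[price: 40, rating: 2, category: tool] — category is tool, hence No.
[price: 3, rating: 1, category: toy] — category is toy, hence Yes.
[price: 37, rating: 1, category: tool] — category is tool, hence No.

No, No, Yes, No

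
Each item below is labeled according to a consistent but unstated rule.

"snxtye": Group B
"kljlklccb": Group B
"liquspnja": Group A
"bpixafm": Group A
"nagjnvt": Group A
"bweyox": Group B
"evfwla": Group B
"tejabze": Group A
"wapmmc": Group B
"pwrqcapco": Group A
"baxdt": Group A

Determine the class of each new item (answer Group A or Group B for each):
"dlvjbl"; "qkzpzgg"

The pattern is that an item is 'Group A' exactly when: odd length AND contains 'a'.
"dlvjbl" → length 6, no 'a' → Group B. "qkzpzgg" → length 7, no 'a' → Group B.

Group B, Group B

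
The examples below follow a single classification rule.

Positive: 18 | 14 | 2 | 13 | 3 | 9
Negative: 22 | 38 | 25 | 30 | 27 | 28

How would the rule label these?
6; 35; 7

The simplest hypothesis consistent with all the labels is: at most 18.

Positive, Negative, Positive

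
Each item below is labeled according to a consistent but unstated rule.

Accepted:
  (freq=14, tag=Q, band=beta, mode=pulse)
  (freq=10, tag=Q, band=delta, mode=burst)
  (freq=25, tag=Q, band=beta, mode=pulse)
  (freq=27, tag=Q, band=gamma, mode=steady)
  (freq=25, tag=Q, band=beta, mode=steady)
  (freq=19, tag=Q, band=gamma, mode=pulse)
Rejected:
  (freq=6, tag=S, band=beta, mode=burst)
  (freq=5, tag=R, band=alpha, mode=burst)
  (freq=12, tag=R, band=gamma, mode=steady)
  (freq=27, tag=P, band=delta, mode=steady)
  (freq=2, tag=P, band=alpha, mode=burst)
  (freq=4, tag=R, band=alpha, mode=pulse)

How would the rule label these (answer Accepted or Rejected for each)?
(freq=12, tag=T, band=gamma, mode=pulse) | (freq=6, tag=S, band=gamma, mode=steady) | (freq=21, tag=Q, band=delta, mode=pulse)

Rejected, Rejected, Accepted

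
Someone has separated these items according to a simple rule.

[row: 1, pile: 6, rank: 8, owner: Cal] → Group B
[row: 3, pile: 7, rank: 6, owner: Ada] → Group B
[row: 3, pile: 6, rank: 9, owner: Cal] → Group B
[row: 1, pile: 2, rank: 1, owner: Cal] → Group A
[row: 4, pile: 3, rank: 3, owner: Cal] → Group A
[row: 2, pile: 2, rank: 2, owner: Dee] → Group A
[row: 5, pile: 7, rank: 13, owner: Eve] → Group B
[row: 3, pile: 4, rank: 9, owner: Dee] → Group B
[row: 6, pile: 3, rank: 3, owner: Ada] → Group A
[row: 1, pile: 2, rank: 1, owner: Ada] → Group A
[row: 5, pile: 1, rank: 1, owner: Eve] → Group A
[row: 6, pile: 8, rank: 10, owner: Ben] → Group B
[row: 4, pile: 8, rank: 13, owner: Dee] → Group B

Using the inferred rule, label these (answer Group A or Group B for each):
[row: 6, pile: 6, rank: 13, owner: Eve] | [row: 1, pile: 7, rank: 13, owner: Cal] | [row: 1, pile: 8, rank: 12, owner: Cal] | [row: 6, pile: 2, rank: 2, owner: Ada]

Group B, Group B, Group B, Group A

The distinguishing property — pile ≤ 3 — holds for all the 'Group A' cases and none of the 'Group B' cases.
Group B: [row: 6, pile: 6, rank: 13, owner: Eve], since pile = 6.
Group B: [row: 1, pile: 7, rank: 13, owner: Cal], since pile = 7.
Group B: [row: 1, pile: 8, rank: 12, owner: Cal], since pile = 8.
Group A: [row: 6, pile: 2, rank: 2, owner: Ada], since pile = 2.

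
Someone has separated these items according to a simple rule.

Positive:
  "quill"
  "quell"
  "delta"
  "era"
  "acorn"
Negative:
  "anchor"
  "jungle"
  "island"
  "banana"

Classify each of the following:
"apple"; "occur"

Positive, Positive

All 'Positive' examples share one property — odd length — and every 'Negative' example lacks it.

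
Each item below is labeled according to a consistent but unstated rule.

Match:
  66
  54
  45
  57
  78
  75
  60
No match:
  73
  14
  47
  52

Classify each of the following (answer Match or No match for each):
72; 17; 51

Match, No match, Match

The distinguishing property — multiple of 3 — holds for all the 'Match' cases and none of the 'No match' cases.
72: 72 = 3·24 — has this property, so Match. 17: 17 = 3·5 + 2 — doesn't match, so No match. 51: 51 = 3·17 — has this property, so Match.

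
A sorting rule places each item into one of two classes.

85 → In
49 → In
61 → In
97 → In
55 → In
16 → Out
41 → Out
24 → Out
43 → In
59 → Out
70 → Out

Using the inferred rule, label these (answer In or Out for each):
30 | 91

Out, In

The distinguishing property — ≡ 1 (mod 6) — holds for all the 'In' cases and none of the 'Out' cases.
30 → 30 mod 6 = 0 → Out.
91 → 91 mod 6 = 1 → In.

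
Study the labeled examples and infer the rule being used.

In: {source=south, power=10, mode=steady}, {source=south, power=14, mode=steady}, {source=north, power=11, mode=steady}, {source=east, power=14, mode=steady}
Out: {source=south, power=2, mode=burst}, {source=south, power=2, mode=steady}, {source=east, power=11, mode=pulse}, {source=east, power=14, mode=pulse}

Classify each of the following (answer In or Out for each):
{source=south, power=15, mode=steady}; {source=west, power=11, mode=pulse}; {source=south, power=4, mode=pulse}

The rule appears to be: mode is steady AND power ≥ 10.
{source=south, power=15, mode=steady}: mode is steady, power = 15, matches → In. {source=west, power=11, mode=pulse}: mode is pulse, power = 11, doesn't match → Out. {source=south, power=4, mode=pulse}: mode is pulse, power = 4, doesn't match → Out.

In, Out, Out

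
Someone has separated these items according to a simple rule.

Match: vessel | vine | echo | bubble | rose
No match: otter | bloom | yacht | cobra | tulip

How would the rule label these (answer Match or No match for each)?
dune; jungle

A rule that fits every label: even length — true of each 'Match' example, false of each 'No match' one.

Match, Match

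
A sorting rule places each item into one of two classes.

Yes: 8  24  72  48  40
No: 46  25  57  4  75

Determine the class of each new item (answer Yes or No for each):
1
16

No, Yes

Checking candidate rules against both groups, what survives is: multiple of 8.
1: 1 = 8·0 + 1 — doesn't match, so No. 16: 16 = 8·2 — passes, so Yes.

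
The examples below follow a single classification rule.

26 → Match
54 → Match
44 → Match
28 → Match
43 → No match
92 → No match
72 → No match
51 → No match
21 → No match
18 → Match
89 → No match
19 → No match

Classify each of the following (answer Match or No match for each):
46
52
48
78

The pattern is that an item is 'Match' exactly when: even AND at most 54.
Match: 46, since 46 is even, 46 ≤ 54. Match: 52, since 52 is even, 52 ≤ 54. Match: 48, since 48 is even, 48 ≤ 54. No match: 78, since 78 is even, 78 > 54.

Match, Match, Match, No match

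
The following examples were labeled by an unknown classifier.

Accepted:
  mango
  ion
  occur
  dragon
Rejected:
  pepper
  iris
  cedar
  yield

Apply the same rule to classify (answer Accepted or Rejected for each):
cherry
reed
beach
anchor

The distinguishing property — contains 'o' — holds for all the 'Accepted' cases and none of the 'Rejected' cases.
cherry — no 'o', hence Rejected. reed — no 'o', hence Rejected. beach — no 'o', hence Rejected. anchor — has 'o', hence Accepted.

Rejected, Rejected, Rejected, Accepted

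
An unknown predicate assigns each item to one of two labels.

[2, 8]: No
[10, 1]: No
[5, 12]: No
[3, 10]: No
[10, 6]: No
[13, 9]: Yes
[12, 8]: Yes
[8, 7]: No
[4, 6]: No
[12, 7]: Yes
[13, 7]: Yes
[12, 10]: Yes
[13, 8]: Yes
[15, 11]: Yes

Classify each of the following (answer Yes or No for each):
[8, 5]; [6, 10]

No, No

The distinguishing property — sum ≥ 19 — holds for all the 'Yes' cases and none of the 'No' cases.
[8, 5]: 8+5 = 13 — doesn't qualify, so No. [6, 10]: 6+10 = 16 — doesn't qualify, so No.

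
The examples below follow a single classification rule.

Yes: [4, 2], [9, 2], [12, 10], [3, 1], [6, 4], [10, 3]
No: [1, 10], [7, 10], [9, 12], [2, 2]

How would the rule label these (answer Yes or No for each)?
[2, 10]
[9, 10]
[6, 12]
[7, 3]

Looking at the examples, the only property every 'Yes' case has and every 'No' case lacks is: first > second.
[2, 10] — 2 < 10, hence No.
[9, 10] — 9 < 10, hence No.
[6, 12] — 6 < 12, hence No.
[7, 3] — 7 > 3, hence Yes.

No, No, No, Yes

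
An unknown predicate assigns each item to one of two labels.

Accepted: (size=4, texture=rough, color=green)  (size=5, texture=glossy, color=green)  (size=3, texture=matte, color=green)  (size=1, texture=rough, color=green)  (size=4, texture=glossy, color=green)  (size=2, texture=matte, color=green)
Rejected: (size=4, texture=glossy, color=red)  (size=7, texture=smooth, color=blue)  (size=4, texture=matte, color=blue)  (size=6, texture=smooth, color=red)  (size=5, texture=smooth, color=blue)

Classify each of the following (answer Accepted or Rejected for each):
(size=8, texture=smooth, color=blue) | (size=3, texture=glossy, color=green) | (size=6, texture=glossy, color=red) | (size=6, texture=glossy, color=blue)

Rejected, Accepted, Rejected, Rejected

The distinguishing property — color is green — holds for all the 'Accepted' cases and none of the 'Rejected' cases.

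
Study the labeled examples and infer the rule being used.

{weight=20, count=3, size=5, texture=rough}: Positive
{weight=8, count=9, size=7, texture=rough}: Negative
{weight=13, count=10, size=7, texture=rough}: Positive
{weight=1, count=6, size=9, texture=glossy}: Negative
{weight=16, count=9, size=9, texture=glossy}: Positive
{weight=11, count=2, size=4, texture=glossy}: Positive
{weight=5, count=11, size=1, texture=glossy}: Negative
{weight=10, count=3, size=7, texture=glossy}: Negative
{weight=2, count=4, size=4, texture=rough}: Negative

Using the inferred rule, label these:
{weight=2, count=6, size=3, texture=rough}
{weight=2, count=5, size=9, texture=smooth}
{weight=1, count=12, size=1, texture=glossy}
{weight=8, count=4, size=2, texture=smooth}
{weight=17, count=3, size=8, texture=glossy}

Negative, Negative, Negative, Negative, Positive

The classifier is using: weight ≥ 11.
{weight=2, count=6, size=3, texture=rough}: weight = 2 — does not fit, so Negative. {weight=2, count=5, size=9, texture=smooth}: weight = 2 — does not fit, so Negative. {weight=1, count=12, size=1, texture=glossy}: weight = 1 — does not fit, so Negative. {weight=8, count=4, size=2, texture=smooth}: weight = 8 — does not fit, so Negative. {weight=17, count=3, size=8, texture=glossy}: weight = 17 — satisfies this, so Positive.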